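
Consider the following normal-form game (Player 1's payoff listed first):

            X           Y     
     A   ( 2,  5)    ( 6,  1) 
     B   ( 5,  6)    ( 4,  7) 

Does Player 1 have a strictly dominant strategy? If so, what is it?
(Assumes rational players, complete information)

No strictly dominant strategy exists for Player 1

Work:
A strategy strictly dominates another if it gives a strictly higher payoff against every opponent action. Compare each pair of P1's strategies column-by-column:
  A vs B: [2 vs 5, 6 vs 4] → A does not strictly dominate B (column X: 2 ≤ 5)
  B vs A: [5 vs 2, 4 vs 6] → B does not strictly dominate A (column Y: 4 ≤ 6)
No single strategy strictly dominates all others → no strictly dominant strategy.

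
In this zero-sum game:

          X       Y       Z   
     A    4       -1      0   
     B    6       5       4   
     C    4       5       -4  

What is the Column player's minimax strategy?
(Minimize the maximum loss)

Column should play Z, value = 4

Work:
Column player minimizes Row's maximum payoff:
Column X: max payoff to Row = 6
Column Y: max payoff to Row = 5
Column Z: max payoff to Row = 4
Minimum is 4, achieved by column Z.
Minimax strategy: Z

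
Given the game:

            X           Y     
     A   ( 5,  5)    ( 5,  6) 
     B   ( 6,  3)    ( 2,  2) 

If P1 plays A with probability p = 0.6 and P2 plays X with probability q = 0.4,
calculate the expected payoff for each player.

E[P1] = 4.44, E[P2] = 4.32

Work:
E[P1] = p·q·π₁(A,X) + p·(1-q)·π₁(A,Y) + (1-p)·q·π₁(B,X) + (1-p)·(1-q)·π₁(B,Y)
= 0.6·0.4·5 + 0.6·0.6·5 + 0.4·0.4·6 + 0.4·0.6·2
= 4.44

E[P2] = 4.32 (similar calculation)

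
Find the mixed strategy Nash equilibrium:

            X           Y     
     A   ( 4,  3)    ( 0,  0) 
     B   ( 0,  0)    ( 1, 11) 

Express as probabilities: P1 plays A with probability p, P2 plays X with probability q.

p = 0.7857, q = 0.2

Work:
Find probabilities that make opponent indifferent:
P2 chooses q to make P1 indifferent between A and B
P1 chooses p to make P2 indifferent between X and Y
Mixed NE: P1 plays (A: 0.7857, B: 0.2143), P2 plays (X: 0.2, Y: 0.8)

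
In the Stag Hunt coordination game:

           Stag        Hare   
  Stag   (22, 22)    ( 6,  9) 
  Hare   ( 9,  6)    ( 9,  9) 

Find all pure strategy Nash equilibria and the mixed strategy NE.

Pure NE: (Stag, Stag) and (Hare, Hare); Mixed NE: p = 0.1875, q = 0.1875

Work:
Check pure NE:
(Stag, Stag): (22, 22) - no unilateral deviation beneficial
(Hare, Hare): (9, 9) - no unilateral deviation beneficial
Mixed NE: P1 plays Stag with p = 0.1875, P2 plays Stag with q = 0.1875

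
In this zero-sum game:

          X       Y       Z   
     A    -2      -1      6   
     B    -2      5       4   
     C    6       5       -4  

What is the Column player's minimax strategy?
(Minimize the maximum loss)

Column should play Y, value = 5

Work:
Column player minimizes Row's maximum payoff:
Column X: max payoff to Row = 6
Column Y: max payoff to Row = 5
Column Z: max payoff to Row = 6
Minimum is 5, achieved by column Y.
Minimax strategy: Y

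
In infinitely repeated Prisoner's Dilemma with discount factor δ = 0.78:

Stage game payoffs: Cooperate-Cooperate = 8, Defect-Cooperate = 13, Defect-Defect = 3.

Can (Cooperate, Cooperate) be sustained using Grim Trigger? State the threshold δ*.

δ* = 0.5; since δ = 0.78 ≥ 0.5, cooperation can be sustained

Work:
For Grim Trigger:
Cooperate forever: 8/(1-δ)
Defect then punished: 13 + 3·δ/(1-δ)
Need: 8/(1-δ) ≥ 13 + 3·δ/(1-δ)
Solving: δ ≥ (T-R)/(T-P) = (13-8)/(13-3) = 0.5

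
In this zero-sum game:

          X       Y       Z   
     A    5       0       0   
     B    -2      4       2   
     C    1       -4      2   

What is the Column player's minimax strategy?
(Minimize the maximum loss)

Column should play Z, value = 2

Work:
Column player minimizes Row's maximum payoff:
Column X: max payoff to Row = 5
Column Y: max payoff to Row = 4
Column Z: max payoff to Row = 2
Minimum is 2, achieved by column Z.
Minimax strategy: Z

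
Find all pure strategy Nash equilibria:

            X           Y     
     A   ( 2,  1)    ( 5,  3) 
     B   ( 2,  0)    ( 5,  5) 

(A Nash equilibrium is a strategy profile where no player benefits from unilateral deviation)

Nash equilibrium: (A, Y), (B, Y)

Work:
Best responses:
  P1 vs X: payoffs [2, 2] → best response A/B (payoff 2)
  P1 vs Y: payoffs [5, 5] → best response A/B (payoff 5)
  P2 vs A: payoffs [1, 3] → best response Y (payoff 3)
  P2 vs B: payoffs [0, 5] → best response Y (payoff 5)
Mutual best responses: (A,Y), (B,Y) → Nash equilibria.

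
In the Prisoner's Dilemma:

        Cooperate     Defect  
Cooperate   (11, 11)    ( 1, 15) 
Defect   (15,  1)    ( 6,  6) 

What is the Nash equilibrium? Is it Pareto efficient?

(Defect, Defect) is NE; not Pareto efficient

Work:
Defect dominates Cooperate for both players:
If P2 cooperates: Defect (15) > Cooperate (11)
If P2 defects: Defect (6) > Cooperate (1)
NE: (Defect, Defect) with payoff (6, 6)
But (Cooperate, Cooperate) = (11, 11) Pareto dominates (6, 6)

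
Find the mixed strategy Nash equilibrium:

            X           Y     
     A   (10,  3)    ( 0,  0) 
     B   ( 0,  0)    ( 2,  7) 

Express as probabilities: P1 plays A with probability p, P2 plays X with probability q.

p = 0.7, q = 0.1667

Work:
Find probabilities that make opponent indifferent:
P2 chooses q to make P1 indifferent between A and B
P1 chooses p to make P2 indifferent between X and Y
Mixed NE: P1 plays (A: 0.7, B: 0.3), P2 plays (X: 0.1667, Y: 0.8333)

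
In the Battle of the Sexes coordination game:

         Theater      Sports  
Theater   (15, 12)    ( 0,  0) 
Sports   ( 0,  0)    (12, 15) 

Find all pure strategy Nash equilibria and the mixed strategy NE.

Pure NE: (Theater, Theater) and (Sports, Sports); Mixed NE: p = 0.5556, q = 0.4444

Work:
Check pure NE:
(Theater, Theater): (15, 12) - no unilateral deviation beneficial
(Sports, Sports): (12, 15) - no unilateral deviation beneficial
Mixed NE: P1 plays Theater with p = 0.5556, P2 plays Theater with q = 0.4444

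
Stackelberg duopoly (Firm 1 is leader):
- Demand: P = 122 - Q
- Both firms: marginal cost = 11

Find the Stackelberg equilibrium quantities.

q₁* (leader) = 55.5, q₂* (follower) = 27.75

Work:
Follower's reaction: q₂ = (a - c - q₁)/2
Leader substitutes: π₁ = q₁·(a - q₁ - (a-c-q₁)/2 - c)
FOC: q₁* = (122 - 11)/2 = 55.50
Then: q₂* = (122 - 11 - 55.5)/2 = 27.75
Leader has first-mover advantage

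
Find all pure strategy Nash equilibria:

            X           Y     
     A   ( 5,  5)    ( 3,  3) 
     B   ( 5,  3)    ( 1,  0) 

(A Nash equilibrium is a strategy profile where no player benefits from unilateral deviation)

Nash equilibrium: (A, X), (B, X)

Work:
Best responses:
  P1 vs X: payoffs [5, 5] → best response A/B (payoff 5)
  P1 vs Y: payoffs [3, 1] → best response A (payoff 3)
  P2 vs A: payoffs [5, 3] → best response X (payoff 5)
  P2 vs B: payoffs [3, 0] → best response X (payoff 3)
Mutual best responses: (A,X), (B,X) → Nash equilibria.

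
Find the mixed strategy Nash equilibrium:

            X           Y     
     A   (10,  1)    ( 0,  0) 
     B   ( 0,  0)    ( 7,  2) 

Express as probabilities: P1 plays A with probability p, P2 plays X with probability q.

p = 0.6667, q = 0.4118

Work:
Find probabilities that make opponent indifferent:
P2 chooses q to make P1 indifferent between A and B
P1 chooses p to make P2 indifferent between X and Y
Mixed NE: P1 plays (A: 0.6667, B: 0.3333), P2 plays (X: 0.4118, Y: 0.5882)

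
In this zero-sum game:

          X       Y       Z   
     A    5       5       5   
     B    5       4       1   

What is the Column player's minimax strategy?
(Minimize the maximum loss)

Column should play X or Y or Z (all achieve the minimum), value = 5

Work:
Column player minimizes Row's maximum payoff:
Column X: max payoff to Row = 5
Column Y: max payoff to Row = 5
Column Z: max payoff to Row = 5
Minimum is 5, achieved by columns X, Y, Z (tied).
Each of X or Y or Z is a minimax strategy.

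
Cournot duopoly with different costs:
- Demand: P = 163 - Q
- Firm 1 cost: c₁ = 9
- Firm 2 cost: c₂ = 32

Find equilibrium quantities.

q₁* = 59.0, q₂* = 36.0

Work:
Reaction: q₁ = (163 - 9 - q₂)/2
Reaction: q₂ = (163 - 32 - q₁)/2
Solve simultaneously:
q₁* = (163 - 2×9 + 32)/3 = 59.0
q₂* = (163 - 2×32 + 9)/3 = 36.0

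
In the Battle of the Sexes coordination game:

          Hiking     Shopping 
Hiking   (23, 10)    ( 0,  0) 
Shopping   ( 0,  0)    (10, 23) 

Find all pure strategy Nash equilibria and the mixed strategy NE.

Pure NE: (Hiking, Hiking) and (Shopping, Shopping); Mixed NE: p = 0.697, q = 0.303

Work:
Check pure NE:
(Hiking, Hiking): (23, 10) - no unilateral deviation beneficial
(Shopping, Shopping): (10, 23) - no unilateral deviation beneficial
Mixed NE: P1 plays Hiking with p = 0.697, P2 plays Hiking with q = 0.303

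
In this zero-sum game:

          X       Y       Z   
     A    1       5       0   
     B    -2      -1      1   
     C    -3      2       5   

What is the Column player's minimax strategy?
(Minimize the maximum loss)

Column should play X, value = 1

Work:
Column player minimizes Row's maximum payoff:
Column X: max payoff to Row = 1
Column Y: max payoff to Row = 5
Column Z: max payoff to Row = 5
Minimum is 1, achieved by column X.
Minimax strategy: X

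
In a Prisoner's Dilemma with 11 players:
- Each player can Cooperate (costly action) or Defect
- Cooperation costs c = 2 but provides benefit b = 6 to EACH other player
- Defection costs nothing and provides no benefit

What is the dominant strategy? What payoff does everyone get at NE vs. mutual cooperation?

Dominant: Defect; NE payoff = 0; Coop payoff = 58

Work:
Defect dominates (saves cost c = 2, benefit to others is external)
NE: All defect → everyone gets 0
If all cooperate: each receives (10)×6 - 2 = 58
Social dilemma: 58 > 0 but NE gives 0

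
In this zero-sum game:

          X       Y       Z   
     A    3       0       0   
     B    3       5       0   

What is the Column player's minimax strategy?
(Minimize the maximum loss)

Column should play Z, value = 0

Work:
Column player minimizes Row's maximum payoff:
Column X: max payoff to Row = 3
Column Y: max payoff to Row = 5
Column Z: max payoff to Row = 0
Minimum is 0, achieved by column Z.
Minimax strategy: Z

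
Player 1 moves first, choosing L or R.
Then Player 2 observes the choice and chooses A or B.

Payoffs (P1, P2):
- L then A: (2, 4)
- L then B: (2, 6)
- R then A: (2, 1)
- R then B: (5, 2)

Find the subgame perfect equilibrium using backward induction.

P1 plays R, P2 plays B after L and B after R; Payoff (5, 2)

Work:
Backward induction:
After L: P2 chooses B → P1 gets 2
After R: P2 chooses B → P1 gets 5
P1 chooses R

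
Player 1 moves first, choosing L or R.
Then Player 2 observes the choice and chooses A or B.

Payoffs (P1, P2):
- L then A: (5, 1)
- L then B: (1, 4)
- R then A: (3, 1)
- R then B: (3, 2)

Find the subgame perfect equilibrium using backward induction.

P1 plays R, P2 plays B after L and B after R; Payoff (3, 2)

Work:
Backward induction:
After L: P2 chooses B → P1 gets 1
After R: P2 chooses B → P1 gets 3
P1 chooses R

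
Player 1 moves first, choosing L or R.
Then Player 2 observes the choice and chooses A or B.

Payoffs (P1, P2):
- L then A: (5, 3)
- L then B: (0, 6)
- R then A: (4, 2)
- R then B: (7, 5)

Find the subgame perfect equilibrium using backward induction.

P1 plays R, P2 plays B after L and B after R; Payoff (7, 5)

Work:
Backward induction:
After L: P2 chooses B → P1 gets 0
After R: P2 chooses B → P1 gets 7
P1 chooses R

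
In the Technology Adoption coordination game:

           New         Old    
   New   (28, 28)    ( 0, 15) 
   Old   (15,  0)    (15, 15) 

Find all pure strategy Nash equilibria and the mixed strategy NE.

Pure NE: (New, New) and (Old, Old); Mixed NE: p = 0.5357, q = 0.5357

Work:
Check pure NE:
(New, New): (28, 28) - no unilateral deviation beneficial
(Old, Old): (15, 15) - no unilateral deviation beneficial
Mixed NE: P1 plays New with p = 0.5357, P2 plays New with q = 0.5357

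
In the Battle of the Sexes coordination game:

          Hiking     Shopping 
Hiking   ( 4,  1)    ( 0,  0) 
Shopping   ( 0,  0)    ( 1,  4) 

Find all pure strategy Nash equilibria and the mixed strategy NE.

Pure NE: (Hiking, Hiking) and (Shopping, Shopping); Mixed NE: p = 0.8, q = 0.2

Work:
Check pure NE:
(Hiking, Hiking): (4, 1) - no unilateral deviation beneficial
(Shopping, Shopping): (1, 4) - no unilateral deviation beneficial
Mixed NE: P1 plays Hiking with p = 0.8, P2 plays Hiking with q = 0.2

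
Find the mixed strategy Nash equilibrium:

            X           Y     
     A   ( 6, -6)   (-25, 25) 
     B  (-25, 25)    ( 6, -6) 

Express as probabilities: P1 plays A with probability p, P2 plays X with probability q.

p = 0.5, q = 0.5

Work:
Find probabilities that make opponent indifferent:
P2 chooses q to make P1 indifferent between A and B
P1 chooses p to make P2 indifferent between X and Y
Mixed NE: P1 plays (A: 0.5, B: 0.5), P2 plays (X: 0.5, Y: 0.5)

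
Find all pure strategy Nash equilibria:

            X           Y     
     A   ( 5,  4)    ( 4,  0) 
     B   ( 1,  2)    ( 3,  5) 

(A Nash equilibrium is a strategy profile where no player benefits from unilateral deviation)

Nash equilibrium: (A, X)

Work:
Best responses:
  P1 vs X: payoffs [5, 1] → best response A (payoff 5)
  P1 vs Y: payoffs [4, 3] → best response A (payoff 4)
  P2 vs A: payoffs [4, 0] → best response X (payoff 4)
  P2 vs B: payoffs [2, 5] → best response Y (payoff 5)
Mutual best responses: (A,X) → Nash equilibria.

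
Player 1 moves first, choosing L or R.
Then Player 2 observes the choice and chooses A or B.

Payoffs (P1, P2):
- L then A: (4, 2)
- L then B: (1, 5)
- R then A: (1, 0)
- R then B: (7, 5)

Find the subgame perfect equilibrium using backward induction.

P1 plays R, P2 plays B after L and B after R; Payoff (7, 5)

Work:
Backward induction:
After L: P2 chooses B → P1 gets 1
After R: P2 chooses B → P1 gets 7
P1 chooses R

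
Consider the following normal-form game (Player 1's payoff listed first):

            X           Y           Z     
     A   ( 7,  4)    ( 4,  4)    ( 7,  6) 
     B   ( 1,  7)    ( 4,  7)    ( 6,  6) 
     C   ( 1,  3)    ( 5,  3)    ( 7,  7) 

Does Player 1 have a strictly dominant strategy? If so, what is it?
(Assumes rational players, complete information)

No strictly dominant strategy exists for Player 1

Work:
A strategy strictly dominates another if it gives a strictly higher payoff against every opponent action. Compare each pair of P1's strategies column-by-column:
  A vs B: [7 vs 1, 4 vs 4, 7 vs 6] → A does not strictly dominate B (column Y: 4 ≤ 4)
  A vs C: [7 vs 1, 4 vs 5, 7 vs 7] → A does not strictly dominate C (column Y: 4 ≤ 5)
  B vs A: [1 vs 7, 4 vs 4, 6 vs 7] → B does not strictly dominate A (column X: 1 ≤ 7)
  B vs C: [1 vs 1, 4 vs 5, 6 vs 7] → B does not strictly dominate C (column X: 1 ≤ 1)
  C vs A: [1 vs 7, 5 vs 4, 7 vs 7] → C does not strictly dominate A (column X: 1 ≤ 7)
  C vs B: [1 vs 1, 5 vs 4, 7 vs 6] → C does not strictly dominate B (column X: 1 ≤ 1)
No single strategy strictly dominates all others → no strictly dominant strategy.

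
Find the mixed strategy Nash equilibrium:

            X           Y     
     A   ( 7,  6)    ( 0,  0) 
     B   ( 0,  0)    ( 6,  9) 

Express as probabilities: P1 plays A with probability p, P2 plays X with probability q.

p = 0.6, q = 0.4615

Work:
Find probabilities that make opponent indifferent:
P2 chooses q to make P1 indifferent between A and B
P1 chooses p to make P2 indifferent between X and Y
Mixed NE: P1 plays (A: 0.6, B: 0.4), P2 plays (X: 0.4615, Y: 0.5385)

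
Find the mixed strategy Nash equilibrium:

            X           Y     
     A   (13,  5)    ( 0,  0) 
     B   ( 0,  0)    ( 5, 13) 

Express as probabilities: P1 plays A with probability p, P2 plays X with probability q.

p = 0.7222, q = 0.2778

Work:
Find probabilities that make opponent indifferent:
P2 chooses q to make P1 indifferent between A and B
P1 chooses p to make P2 indifferent between X and Y
Mixed NE: P1 plays (A: 0.7222, B: 0.2778), P2 plays (X: 0.2778, Y: 0.7222)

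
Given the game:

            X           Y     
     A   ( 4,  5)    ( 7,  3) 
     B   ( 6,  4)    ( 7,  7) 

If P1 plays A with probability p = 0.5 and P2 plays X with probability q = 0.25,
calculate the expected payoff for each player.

E[P1] = 6.5, E[P2] = 4.875

Work:
E[P1] = p·q·π₁(A,X) + p·(1-q)·π₁(A,Y) + (1-p)·q·π₁(B,X) + (1-p)·(1-q)·π₁(B,Y)
= 0.5·0.25·4 + 0.5·0.75·7 + 0.5·0.25·6 + 0.5·0.75·7
= 6.5

E[P2] = 4.875 (similar calculation)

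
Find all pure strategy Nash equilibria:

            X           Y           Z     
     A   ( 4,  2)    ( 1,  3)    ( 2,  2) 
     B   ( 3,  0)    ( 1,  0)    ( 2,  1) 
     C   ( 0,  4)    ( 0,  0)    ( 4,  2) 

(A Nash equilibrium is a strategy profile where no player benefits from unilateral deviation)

Nash equilibrium: (A, Y)

Work:
Best responses:
  P1 vs X: payoffs [4, 3, 0] → best response A (payoff 4)
  P1 vs Y: payoffs [1, 1, 0] → best response A/B (payoff 1)
  P1 vs Z: payoffs [2, 2, 4] → best response C (payoff 4)
  P2 vs A: payoffs [2, 3, 2] → best response Y (payoff 3)
  P2 vs B: payoffs [0, 0, 1] → best response Z (payoff 1)
  P2 vs C: payoffs [4, 0, 2] → best response X (payoff 4)
Mutual best responses: (A,Y) → Nash equilibria.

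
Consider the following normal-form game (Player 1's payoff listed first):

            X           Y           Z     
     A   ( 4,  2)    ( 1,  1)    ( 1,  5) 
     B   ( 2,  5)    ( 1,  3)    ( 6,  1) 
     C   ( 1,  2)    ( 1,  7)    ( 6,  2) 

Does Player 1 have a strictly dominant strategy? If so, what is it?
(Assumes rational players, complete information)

No strictly dominant strategy exists for Player 1

Work:
A strategy strictly dominates another if it gives a strictly higher payoff against every opponent action. Compare each pair of P1's strategies column-by-column:
  A vs B: [4 vs 2, 1 vs 1, 1 vs 6] → A does not strictly dominate B (column Y: 1 ≤ 1)
  A vs C: [4 vs 1, 1 vs 1, 1 vs 6] → A does not strictly dominate C (column Y: 1 ≤ 1)
  B vs A: [2 vs 4, 1 vs 1, 6 vs 1] → B does not strictly dominate A (column X: 2 ≤ 4)
  B vs C: [2 vs 1, 1 vs 1, 6 vs 6] → B does not strictly dominate C (column Y: 1 ≤ 1)
  C vs A: [1 vs 4, 1 vs 1, 6 vs 1] → C does not strictly dominate A (column X: 1 ≤ 4)
  C vs B: [1 vs 2, 1 vs 1, 6 vs 6] → C does not strictly dominate B (column X: 1 ≤ 2)
No single strategy strictly dominates all others → no strictly dominant strategy.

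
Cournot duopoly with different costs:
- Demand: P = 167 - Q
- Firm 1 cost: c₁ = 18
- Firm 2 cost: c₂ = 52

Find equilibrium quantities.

q₁* = 61.0, q₂* = 27.0

Work:
Reaction: q₁ = (167 - 18 - q₂)/2
Reaction: q₂ = (167 - 52 - q₁)/2
Solve simultaneously:
q₁* = (167 - 2×18 + 52)/3 = 61.0
q₂* = (167 - 2×52 + 18)/3 = 27.0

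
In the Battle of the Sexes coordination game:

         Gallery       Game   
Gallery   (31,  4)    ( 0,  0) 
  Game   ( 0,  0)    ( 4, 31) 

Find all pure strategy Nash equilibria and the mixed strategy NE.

Pure NE: (Gallery, Gallery) and (Game, Game); Mixed NE: p = 0.8857, q = 0.1143

Work:
Check pure NE:
(Gallery, Gallery): (31, 4) - no unilateral deviation beneficial
(Game, Game): (4, 31) - no unilateral deviation beneficial
Mixed NE: P1 plays Gallery with p = 0.8857, P2 plays Gallery with q = 0.1143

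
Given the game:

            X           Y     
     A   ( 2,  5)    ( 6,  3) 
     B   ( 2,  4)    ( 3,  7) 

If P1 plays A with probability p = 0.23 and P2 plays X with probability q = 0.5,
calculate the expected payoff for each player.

E[P1] = 2.845, E[P2] = 5.155

Work:
E[P1] = p·q·π₁(A,X) + p·(1-q)·π₁(A,Y) + (1-p)·q·π₁(B,X) + (1-p)·(1-q)·π₁(B,Y)
= 0.23·0.5·2 + 0.23·0.5·6 + 0.77·0.5·2 + 0.77·0.5·3
= 2.845

E[P2] = 5.155 (similar calculation)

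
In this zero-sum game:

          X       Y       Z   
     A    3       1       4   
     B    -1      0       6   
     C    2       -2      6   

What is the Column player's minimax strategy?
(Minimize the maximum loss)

Column should play Y, value = 1

Work:
Column player minimizes Row's maximum payoff:
Column X: max payoff to Row = 3
Column Y: max payoff to Row = 1
Column Z: max payoff to Row = 6
Minimum is 1, achieved by column Y.
Minimax strategy: Y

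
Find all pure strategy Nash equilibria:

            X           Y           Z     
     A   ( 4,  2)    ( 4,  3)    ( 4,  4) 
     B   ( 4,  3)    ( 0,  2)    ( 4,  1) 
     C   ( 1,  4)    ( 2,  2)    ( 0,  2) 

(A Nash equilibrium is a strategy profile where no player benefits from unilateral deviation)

Nash equilibrium: (A, Z), (B, X)

Work:
Best responses:
  P1 vs X: payoffs [4, 4, 1] → best response A/B (payoff 4)
  P1 vs Y: payoffs [4, 0, 2] → best response A (payoff 4)
  P1 vs Z: payoffs [4, 4, 0] → best response A/B (payoff 4)
  P2 vs A: payoffs [2, 3, 4] → best response Z (payoff 4)
  P2 vs B: payoffs [3, 2, 1] → best response X (payoff 3)
  P2 vs C: payoffs [4, 2, 2] → best response X (payoff 4)
Mutual best responses: (A,Z), (B,X) → Nash equilibria.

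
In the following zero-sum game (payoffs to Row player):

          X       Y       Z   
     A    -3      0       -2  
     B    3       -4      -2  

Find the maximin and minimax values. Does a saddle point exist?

Maximin = -3, Minimax = -2, Saddle: False

Work:
Row minimums: [-3, -4] → maximin = -3
Column maximums: [3, 0, -2] → minimax = -2
No saddle point (maximin ≠ minimax). Mixed strategy needed.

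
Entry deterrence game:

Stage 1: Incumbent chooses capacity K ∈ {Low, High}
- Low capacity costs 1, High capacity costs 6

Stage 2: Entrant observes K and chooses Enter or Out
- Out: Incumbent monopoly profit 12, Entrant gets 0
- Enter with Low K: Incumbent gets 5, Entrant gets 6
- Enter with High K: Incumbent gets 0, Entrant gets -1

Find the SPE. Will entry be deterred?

SPE: (High, Enter|Low, Out|High); Entry deterred. Incumbent net profit = 6

Work:
After Low K: Entrant enters (6 > 0)
After High K: Entrant stays out (-1 < 0)
Incumbent: Low → 5−1=4, High → 12−6=6
Incumbent chooses High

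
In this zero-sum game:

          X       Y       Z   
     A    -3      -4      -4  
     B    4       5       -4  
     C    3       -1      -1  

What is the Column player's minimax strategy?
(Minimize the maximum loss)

Column should play Z, value = -1

Work:
Column player minimizes Row's maximum payoff:
Column X: max payoff to Row = 4
Column Y: max payoff to Row = 5
Column Z: max payoff to Row = -1
Minimum is -1, achieved by column Z.
Minimax strategy: Z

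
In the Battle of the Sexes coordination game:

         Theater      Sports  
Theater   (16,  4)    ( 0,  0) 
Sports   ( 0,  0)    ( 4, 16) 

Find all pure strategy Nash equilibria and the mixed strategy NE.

Pure NE: (Theater, Theater) and (Sports, Sports); Mixed NE: p = 0.8, q = 0.2

Work:
Check pure NE:
(Theater, Theater): (16, 4) - no unilateral deviation beneficial
(Sports, Sports): (4, 16) - no unilateral deviation beneficial
Mixed NE: P1 plays Theater with p = 0.8, P2 plays Theater with q = 0.2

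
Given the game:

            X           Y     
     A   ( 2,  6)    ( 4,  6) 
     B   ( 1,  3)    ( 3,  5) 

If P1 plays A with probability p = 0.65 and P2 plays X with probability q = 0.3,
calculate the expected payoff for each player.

E[P1] = 3.05, E[P2] = 5.44

Work:
E[P1] = p·q·π₁(A,X) + p·(1-q)·π₁(A,Y) + (1-p)·q·π₁(B,X) + (1-p)·(1-q)·π₁(B,Y)
= 0.65·0.3·2 + 0.65·0.7·4 + 0.35·0.3·1 + 0.35·0.7·3
= 3.05

E[P2] = 5.44 (similar calculation)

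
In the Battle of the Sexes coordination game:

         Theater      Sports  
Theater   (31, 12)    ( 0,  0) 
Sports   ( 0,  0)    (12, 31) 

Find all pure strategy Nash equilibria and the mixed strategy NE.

Pure NE: (Theater, Theater) and (Sports, Sports); Mixed NE: p = 0.7209, q = 0.2791

Work:
Check pure NE:
(Theater, Theater): (31, 12) - no unilateral deviation beneficial
(Sports, Sports): (12, 31) - no unilateral deviation beneficial
Mixed NE: P1 plays Theater with p = 0.7209, P2 plays Theater with q = 0.2791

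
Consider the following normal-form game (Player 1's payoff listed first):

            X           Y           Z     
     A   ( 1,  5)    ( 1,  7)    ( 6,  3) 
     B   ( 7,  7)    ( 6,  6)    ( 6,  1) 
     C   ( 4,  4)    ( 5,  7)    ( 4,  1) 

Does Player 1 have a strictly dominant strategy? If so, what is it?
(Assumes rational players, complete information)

No strictly dominant strategy exists for Player 1

Work:
A strategy strictly dominates another if it gives a strictly higher payoff against every opponent action. Compare each pair of P1's strategies column-by-column:
  A vs B: [1 vs 7, 1 vs 6, 6 vs 6] → A does not strictly dominate B (column X: 1 ≤ 7)
  A vs C: [1 vs 4, 1 vs 5, 6 vs 4] → A does not strictly dominate C (column X: 1 ≤ 4)
  B vs A: [7 vs 1, 6 vs 1, 6 vs 6] → B does not strictly dominate A (column Z: 6 ≤ 6)
  B vs C: [7 vs 4, 6 vs 5, 6 vs 4] → B strictly dominates C
  C vs A: [4 vs 1, 5 vs 1, 4 vs 6] → C does not strictly dominate A (column Z: 4 ≤ 6)
  C vs B: [4 vs 7, 5 vs 6, 4 vs 6] → C does not strictly dominate B (column X: 4 ≤ 7)
No single strategy strictly dominates all others → no strictly dominant strategy.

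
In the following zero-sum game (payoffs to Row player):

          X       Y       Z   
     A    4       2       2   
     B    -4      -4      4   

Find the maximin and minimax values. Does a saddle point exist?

Maximin = 2, Minimax = 2, Saddle: True

Work:
Row minimums: [2, -4] → maximin = 2
Column maximums: [4, 2, 4] → minimax = 2
Saddle point exists! Game value = 2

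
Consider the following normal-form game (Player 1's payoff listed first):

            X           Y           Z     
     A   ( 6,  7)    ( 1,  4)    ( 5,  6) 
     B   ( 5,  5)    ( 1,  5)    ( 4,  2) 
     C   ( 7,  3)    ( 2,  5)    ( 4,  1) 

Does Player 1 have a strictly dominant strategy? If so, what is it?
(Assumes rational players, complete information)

No strictly dominant strategy exists for Player 1

Work:
A strategy strictly dominates another if it gives a strictly higher payoff against every opponent action. Compare each pair of P1's strategies column-by-column:
  A vs B: [6 vs 5, 1 vs 1, 5 vs 4] → A does not strictly dominate B (column Y: 1 ≤ 1)
  A vs C: [6 vs 7, 1 vs 2, 5 vs 4] → A does not strictly dominate C (column X: 6 ≤ 7)
  B vs A: [5 vs 6, 1 vs 1, 4 vs 5] → B does not strictly dominate A (column X: 5 ≤ 6)
  B vs C: [5 vs 7, 1 vs 2, 4 vs 4] → B does not strictly dominate C (column X: 5 ≤ 7)
  C vs A: [7 vs 6, 2 vs 1, 4 vs 5] → C does not strictly dominate A (column Z: 4 ≤ 5)
  C vs B: [7 vs 5, 2 vs 1, 4 vs 4] → C does not strictly dominate B (column Z: 4 ≤ 4)
No single strategy strictly dominates all others → no strictly dominant strategy.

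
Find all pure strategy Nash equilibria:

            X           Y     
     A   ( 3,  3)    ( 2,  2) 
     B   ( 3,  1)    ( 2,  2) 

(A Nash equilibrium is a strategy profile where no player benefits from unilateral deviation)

Nash equilibrium: (A, X), (B, Y)

Work:
Best responses:
  P1 vs X: payoffs [3, 3] → best response A/B (payoff 3)
  P1 vs Y: payoffs [2, 2] → best response A/B (payoff 2)
  P2 vs A: payoffs [3, 2] → best response X (payoff 3)
  P2 vs B: payoffs [1, 2] → best response Y (payoff 2)
Mutual best responses: (A,X), (B,Y) → Nash equilibria.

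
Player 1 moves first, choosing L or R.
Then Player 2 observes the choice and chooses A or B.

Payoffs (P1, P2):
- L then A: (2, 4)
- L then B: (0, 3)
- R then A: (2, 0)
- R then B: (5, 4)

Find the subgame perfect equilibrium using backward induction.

P1 plays R, P2 plays A after L and B after R; Payoff (5, 4)

Work:
Backward induction:
After L: P2 chooses A → P1 gets 2
After R: P2 chooses B → P1 gets 5
P1 chooses R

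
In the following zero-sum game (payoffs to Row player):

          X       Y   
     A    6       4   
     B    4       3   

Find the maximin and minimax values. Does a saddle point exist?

Maximin = 4, Minimax = 4, Saddle: True

Work:
Row minimums: [4, 3] → maximin = 4
Column maximums: [6, 4] → minimax = 4
Saddle point exists! Game value = 4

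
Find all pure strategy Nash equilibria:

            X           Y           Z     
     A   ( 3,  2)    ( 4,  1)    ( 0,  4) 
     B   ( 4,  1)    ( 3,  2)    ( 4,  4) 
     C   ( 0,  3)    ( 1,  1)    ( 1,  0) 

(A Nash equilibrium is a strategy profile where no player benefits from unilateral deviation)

Nash equilibrium: (B, Z)

Work:
Best responses:
  P1 vs X: payoffs [3, 4, 0] → best response B (payoff 4)
  P1 vs Y: payoffs [4, 3, 1] → best response A (payoff 4)
  P1 vs Z: payoffs [0, 4, 1] → best response B (payoff 4)
  P2 vs A: payoffs [2, 1, 4] → best response Z (payoff 4)
  P2 vs B: payoffs [1, 2, 4] → best response Z (payoff 4)
  P2 vs C: payoffs [3, 1, 0] → best response X (payoff 3)
Mutual best responses: (B,Z) → Nash equilibria.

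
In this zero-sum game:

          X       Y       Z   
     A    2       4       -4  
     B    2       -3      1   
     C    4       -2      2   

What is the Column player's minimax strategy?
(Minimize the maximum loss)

Column should play Z, value = 2

Work:
Column player minimizes Row's maximum payoff:
Column X: max payoff to Row = 4
Column Y: max payoff to Row = 4
Column Z: max payoff to Row = 2
Minimum is 2, achieved by column Z.
Minimax strategy: Z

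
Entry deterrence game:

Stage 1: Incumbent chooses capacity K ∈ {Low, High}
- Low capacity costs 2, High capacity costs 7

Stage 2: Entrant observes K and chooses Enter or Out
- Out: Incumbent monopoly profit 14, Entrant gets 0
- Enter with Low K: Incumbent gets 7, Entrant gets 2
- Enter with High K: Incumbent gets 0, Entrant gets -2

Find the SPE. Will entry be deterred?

SPE: (High, Enter|Low, Out|High); Entry deterred. Incumbent net profit = 7

Work:
After Low K: Entrant enters (2 > 0)
After High K: Entrant stays out (-2 < 0)
Incumbent: Low → 7−2=5, High → 14−7=7
Incumbent chooses High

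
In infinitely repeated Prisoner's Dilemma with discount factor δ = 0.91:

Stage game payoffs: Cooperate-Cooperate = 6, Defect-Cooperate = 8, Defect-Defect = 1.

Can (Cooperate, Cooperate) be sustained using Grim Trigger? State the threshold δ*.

δ* = 0.2857; since δ = 0.91 ≥ 0.2857, cooperation can be sustained

Work:
For Grim Trigger:
Cooperate forever: 6/(1-δ)
Defect then punished: 8 + 1·δ/(1-δ)
Need: 6/(1-δ) ≥ 8 + 1·δ/(1-δ)
Solving: δ ≥ (T-R)/(T-P) = (8-6)/(8-1) = 0.2857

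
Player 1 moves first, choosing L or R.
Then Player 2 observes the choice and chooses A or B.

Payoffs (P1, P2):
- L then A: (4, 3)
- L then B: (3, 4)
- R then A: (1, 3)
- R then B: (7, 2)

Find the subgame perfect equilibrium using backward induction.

P1 plays L, P2 plays B after L and A after R; Payoff (3, 4)

Work:
Backward induction:
After L: P2 chooses B → P1 gets 3
After R: P2 chooses A → P1 gets 1
P1 chooses L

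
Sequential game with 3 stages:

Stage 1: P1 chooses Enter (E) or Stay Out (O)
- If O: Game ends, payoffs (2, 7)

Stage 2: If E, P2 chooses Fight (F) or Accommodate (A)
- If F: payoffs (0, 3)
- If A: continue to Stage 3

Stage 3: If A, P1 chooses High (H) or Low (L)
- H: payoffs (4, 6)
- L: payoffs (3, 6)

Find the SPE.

SPE: (E, A, H); Outcome (4, 6)

Work:
Stage 3: P1 chooses H (4 vs 3)
Stage 2: P2: F->3, A->6 (anticipating H). Choose A
Stage 1: P1: O->2, E->4 (anticipating A, H). Choose E
SPE path: E -> A -> H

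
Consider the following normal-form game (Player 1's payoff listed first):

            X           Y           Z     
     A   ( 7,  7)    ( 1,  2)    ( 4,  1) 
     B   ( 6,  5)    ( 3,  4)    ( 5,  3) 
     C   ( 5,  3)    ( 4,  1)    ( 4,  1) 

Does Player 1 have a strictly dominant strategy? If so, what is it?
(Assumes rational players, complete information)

No strictly dominant strategy exists for Player 1

Work:
A strategy strictly dominates another if it gives a strictly higher payoff against every opponent action. Compare each pair of P1's strategies column-by-column:
  A vs B: [7 vs 6, 1 vs 3, 4 vs 5] → A does not strictly dominate B (column Y: 1 ≤ 3)
  A vs C: [7 vs 5, 1 vs 4, 4 vs 4] → A does not strictly dominate C (column Y: 1 ≤ 4)
  B vs A: [6 vs 7, 3 vs 1, 5 vs 4] → B does not strictly dominate A (column X: 6 ≤ 7)
  B vs C: [6 vs 5, 3 vs 4, 5 vs 4] → B does not strictly dominate C (column Y: 3 ≤ 4)
  C vs A: [5 vs 7, 4 vs 1, 4 vs 4] → C does not strictly dominate A (column X: 5 ≤ 7)
  C vs B: [5 vs 6, 4 vs 3, 4 vs 5] → C does not strictly dominate B (column X: 5 ≤ 6)
No single strategy strictly dominates all others → no strictly dominant strategy.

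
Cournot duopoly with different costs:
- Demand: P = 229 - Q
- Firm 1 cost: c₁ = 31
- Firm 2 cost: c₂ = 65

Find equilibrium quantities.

q₁* = 77.33, q₂* = 43.33

Work:
Reaction: q₁ = (229 - 31 - q₂)/2
Reaction: q₂ = (229 - 65 - q₁)/2
Solve simultaneously:
q₁* = (229 - 2×31 + 65)/3 = 77.33
q₂* = (229 - 2×65 + 31)/3 = 43.33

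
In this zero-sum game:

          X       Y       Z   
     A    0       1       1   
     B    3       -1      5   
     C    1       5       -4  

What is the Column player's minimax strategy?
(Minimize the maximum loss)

Column should play X, value = 3

Work:
Column player minimizes Row's maximum payoff:
Column X: max payoff to Row = 3
Column Y: max payoff to Row = 5
Column Z: max payoff to Row = 5
Minimum is 3, achieved by column X.
Minimax strategy: X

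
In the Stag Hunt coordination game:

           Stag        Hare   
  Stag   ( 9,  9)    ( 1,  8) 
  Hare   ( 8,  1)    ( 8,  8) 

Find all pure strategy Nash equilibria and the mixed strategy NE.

Pure NE: (Stag, Stag) and (Hare, Hare); Mixed NE: p = 0.875, q = 0.875

Work:
Check pure NE:
(Stag, Stag): (9, 9) - no unilateral deviation beneficial
(Hare, Hare): (8, 8) - no unilateral deviation beneficial
Mixed NE: P1 plays Stag with p = 0.875, P2 plays Stag with q = 0.875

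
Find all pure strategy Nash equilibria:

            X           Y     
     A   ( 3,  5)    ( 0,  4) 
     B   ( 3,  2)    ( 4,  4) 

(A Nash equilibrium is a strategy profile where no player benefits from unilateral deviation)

Nash equilibrium: (A, X), (B, Y)

Work:
Best responses:
  P1 vs X: payoffs [3, 3] → best response A/B (payoff 3)
  P1 vs Y: payoffs [0, 4] → best response B (payoff 4)
  P2 vs A: payoffs [5, 4] → best response X (payoff 5)
  P2 vs B: payoffs [2, 4] → best response Y (payoff 4)
Mutual best responses: (A,X), (B,Y) → Nash equilibria.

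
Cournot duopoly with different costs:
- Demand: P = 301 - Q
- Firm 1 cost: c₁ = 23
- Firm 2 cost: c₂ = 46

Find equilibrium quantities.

q₁* = 100.33, q₂* = 77.33

Work:
Reaction: q₁ = (301 - 23 - q₂)/2
Reaction: q₂ = (301 - 46 - q₁)/2
Solve simultaneously:
q₁* = (301 - 2×23 + 46)/3 = 100.33
q₂* = (301 - 2×46 + 23)/3 = 77.33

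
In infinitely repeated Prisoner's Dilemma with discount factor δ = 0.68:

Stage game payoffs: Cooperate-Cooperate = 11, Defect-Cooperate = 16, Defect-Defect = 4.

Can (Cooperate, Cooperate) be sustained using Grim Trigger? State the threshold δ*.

δ* = 0.4167; since δ = 0.68 ≥ 0.4167, cooperation can be sustained

Work:
For Grim Trigger:
Cooperate forever: 11/(1-δ)
Defect then punished: 16 + 4·δ/(1-δ)
Need: 11/(1-δ) ≥ 16 + 4·δ/(1-δ)
Solving: δ ≥ (T-R)/(T-P) = (16-11)/(16-4) = 0.4167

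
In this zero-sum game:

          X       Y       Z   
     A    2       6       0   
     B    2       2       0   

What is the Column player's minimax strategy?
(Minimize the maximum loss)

Column should play Z, value = 0

Work:
Column player minimizes Row's maximum payoff:
Column X: max payoff to Row = 2
Column Y: max payoff to Row = 6
Column Z: max payoff to Row = 0
Minimum is 0, achieved by column Z.
Minimax strategy: Z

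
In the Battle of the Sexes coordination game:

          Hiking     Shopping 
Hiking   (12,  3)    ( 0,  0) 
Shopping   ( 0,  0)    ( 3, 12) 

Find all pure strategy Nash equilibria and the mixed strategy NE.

Pure NE: (Hiking, Hiking) and (Shopping, Shopping); Mixed NE: p = 0.8, q = 0.2

Work:
Check pure NE:
(Hiking, Hiking): (12, 3) - no unilateral deviation beneficial
(Shopping, Shopping): (3, 12) - no unilateral deviation beneficial
Mixed NE: P1 plays Hiking with p = 0.8, P2 plays Hiking with q = 0.2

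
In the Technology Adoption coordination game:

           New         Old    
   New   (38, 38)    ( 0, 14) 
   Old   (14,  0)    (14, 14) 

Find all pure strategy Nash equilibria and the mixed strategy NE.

Pure NE: (New, New) and (Old, Old); Mixed NE: p = 0.3684, q = 0.3684

Work:
Check pure NE:
(New, New): (38, 38) - no unilateral deviation beneficial
(Old, Old): (14, 14) - no unilateral deviation beneficial
Mixed NE: P1 plays New with p = 0.3684, P2 plays New with q = 0.3684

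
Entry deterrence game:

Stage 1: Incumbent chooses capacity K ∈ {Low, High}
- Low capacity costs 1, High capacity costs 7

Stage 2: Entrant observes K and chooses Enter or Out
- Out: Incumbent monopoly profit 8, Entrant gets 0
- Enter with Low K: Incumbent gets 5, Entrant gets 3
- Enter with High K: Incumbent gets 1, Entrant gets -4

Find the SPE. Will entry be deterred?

SPE: (Low, Enter|Low, Out|High); Entry not deterred. Incumbent net profit = 4, Entrant gets 3

Work:
After Low K: Entrant enters (3 > 0)
After High K: Entrant stays out (-4 < 0)
Incumbent: Low → 5−1=4, High → 8−7=1
Incumbent chooses Low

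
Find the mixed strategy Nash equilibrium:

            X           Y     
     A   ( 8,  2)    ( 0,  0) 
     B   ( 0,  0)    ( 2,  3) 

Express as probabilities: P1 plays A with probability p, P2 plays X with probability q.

p = 0.6, q = 0.2

Work:
Find probabilities that make opponent indifferent:
P2 chooses q to make P1 indifferent between A and B
P1 chooses p to make P2 indifferent between X and Y
Mixed NE: P1 plays (A: 0.6, B: 0.4), P2 plays (X: 0.2, Y: 0.8)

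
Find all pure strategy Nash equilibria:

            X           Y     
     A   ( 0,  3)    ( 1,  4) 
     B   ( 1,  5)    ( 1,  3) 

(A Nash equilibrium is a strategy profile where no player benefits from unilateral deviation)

Nash equilibrium: (A, Y), (B, X)

Work:
Best responses:
  P1 vs X: payoffs [0, 1] → best response B (payoff 1)
  P1 vs Y: payoffs [1, 1] → best response A/B (payoff 1)
  P2 vs A: payoffs [3, 4] → best response Y (payoff 4)
  P2 vs B: payoffs [5, 3] → best response X (payoff 5)
Mutual best responses: (A,Y), (B,X) → Nash equilibria.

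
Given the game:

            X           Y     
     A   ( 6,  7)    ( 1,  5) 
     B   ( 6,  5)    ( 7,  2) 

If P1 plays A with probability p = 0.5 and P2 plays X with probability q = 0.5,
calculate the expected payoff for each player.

E[P1] = 5.0, E[P2] = 4.75

Work:
E[P1] = p·q·π₁(A,X) + p·(1-q)·π₁(A,Y) + (1-p)·q·π₁(B,X) + (1-p)·(1-q)·π₁(B,Y)
= 0.5·0.5·6 + 0.5·0.5·1 + 0.5·0.5·6 + 0.5·0.5·7
= 5.0

E[P2] = 4.75 (similar calculation)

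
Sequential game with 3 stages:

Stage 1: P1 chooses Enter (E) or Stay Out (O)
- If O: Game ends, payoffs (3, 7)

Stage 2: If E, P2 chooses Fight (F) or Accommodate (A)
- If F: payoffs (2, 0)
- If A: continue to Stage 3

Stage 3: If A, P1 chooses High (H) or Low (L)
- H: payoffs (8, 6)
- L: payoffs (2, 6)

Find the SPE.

SPE: (E, A, H); Outcome (8, 6)

Work:
Stage 3: P1 chooses H (8 vs 2)
Stage 2: P2: F->0, A->6 (anticipating H). Choose A
Stage 1: P1: O->3, E->8 (anticipating A, H). Choose E
SPE path: E -> A -> H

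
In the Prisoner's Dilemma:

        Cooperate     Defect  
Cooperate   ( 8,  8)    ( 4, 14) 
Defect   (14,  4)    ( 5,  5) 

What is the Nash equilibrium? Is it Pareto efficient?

(Defect, Defect) is NE; not Pareto efficient

Work:
Defect dominates Cooperate for both players:
If P2 cooperates: Defect (14) > Cooperate (8)
If P2 defects: Defect (5) > Cooperate (4)
NE: (Defect, Defect) with payoff (5, 5)
But (Cooperate, Cooperate) = (8, 8) Pareto dominates (5, 5)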